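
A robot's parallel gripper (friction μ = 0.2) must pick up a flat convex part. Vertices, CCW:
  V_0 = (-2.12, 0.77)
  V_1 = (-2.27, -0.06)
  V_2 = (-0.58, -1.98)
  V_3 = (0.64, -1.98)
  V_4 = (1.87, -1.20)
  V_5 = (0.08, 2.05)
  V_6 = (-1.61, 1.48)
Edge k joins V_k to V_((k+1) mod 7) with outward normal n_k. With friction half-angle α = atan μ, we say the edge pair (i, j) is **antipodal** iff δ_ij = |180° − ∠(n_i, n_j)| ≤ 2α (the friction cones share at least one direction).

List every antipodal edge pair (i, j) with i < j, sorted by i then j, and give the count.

α = atan 0.2 = 11.31°;  2α = 22.62°
n_0 = (-0.9841, +0.1778)
n_1 = (-0.7506, -0.6607)
n_2 = (+0.0000, -1.0000)
n_3 = (+0.5355, -0.8445)
n_4 = (+0.8759, +0.4824)
n_5 = (-0.3196, +0.9476)
n_6 = (-0.8122, +0.5834)
  (0,1): δ = 128.40°  ·
  (0,2): δ = 79.76°  ·
  (0,3): δ = 47.38°  ·
  (0,4): δ = 39.09°  ·
  (0,5): δ = 118.88°  ·
  (0,6): δ = 154.55°  ·
  (1,2): δ = 131.35°  ·
  (1,3): δ = 98.97°  ·
  (1,4): δ = 12.51°  ✓
  (1,5): δ = 67.28°  ·
  (1,6): δ = 102.96°  ·
  (2,3): δ = 147.62°  ·
  (2,4): δ = 61.16°  ·
  (2,5): δ = 18.64°  ✓
  (2,6): δ = 54.31°  ·
  (3,4): δ = 93.54°  ·
  (3,5): δ = 13.74°  ✓
  (3,6): δ = 21.93°  ✓
  (4,5): δ = 100.21°  ·
  (4,6): δ = 64.53°  ·
  (5,6): δ = 144.33°  ·
antipodal pairs: 4

count = 4; pairs: (1,4), (2,5), (3,5), (3,6)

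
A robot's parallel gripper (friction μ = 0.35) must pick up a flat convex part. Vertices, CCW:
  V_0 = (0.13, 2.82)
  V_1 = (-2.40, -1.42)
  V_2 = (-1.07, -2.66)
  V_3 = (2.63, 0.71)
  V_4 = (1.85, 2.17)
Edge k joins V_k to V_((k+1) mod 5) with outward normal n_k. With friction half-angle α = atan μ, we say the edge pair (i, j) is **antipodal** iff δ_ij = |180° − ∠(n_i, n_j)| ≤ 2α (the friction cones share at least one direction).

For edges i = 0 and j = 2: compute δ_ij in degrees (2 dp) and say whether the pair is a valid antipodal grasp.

α = atan 0.35 = 19.29°;  2α = 38.58°
edge 0: e_0 = (-2.53, -4.24);  n_0 = (-0.8587, +0.5124)
edge 2: e_2 = (+3.70, +3.37);  n_2 = (+0.6734, -0.7393)
∠(n_0, n_2) = 163.15°
δ = |180° − 163.15°| = 16.85°
16.85° ≤ 2α = 38.58°  →  valid

δ = 16.85°, valid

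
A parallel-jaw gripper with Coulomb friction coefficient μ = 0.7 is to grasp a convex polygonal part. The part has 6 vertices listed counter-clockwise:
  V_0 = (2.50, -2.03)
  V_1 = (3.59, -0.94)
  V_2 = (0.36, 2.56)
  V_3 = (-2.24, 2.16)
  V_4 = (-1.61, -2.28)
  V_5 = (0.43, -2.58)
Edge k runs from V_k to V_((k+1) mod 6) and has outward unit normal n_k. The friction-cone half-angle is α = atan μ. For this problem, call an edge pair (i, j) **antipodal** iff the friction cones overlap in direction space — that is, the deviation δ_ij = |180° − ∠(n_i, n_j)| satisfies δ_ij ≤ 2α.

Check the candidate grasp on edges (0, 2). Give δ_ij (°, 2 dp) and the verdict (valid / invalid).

δ = 36.25°, valid

α = atan 0.7 = 34.99°;  2α = 69.98°
edge 0: e_0 = (+1.09, +1.09);  n_0 = (+0.7071, -0.7071)
edge 2: e_2 = (-2.60, -0.40);  n_2 = (-0.1521, +0.9884)
∠(n_0, n_2) = 143.75°
δ = |180° − 143.75°| = 36.25°
36.25° ≤ 2α = 69.98°  →  valid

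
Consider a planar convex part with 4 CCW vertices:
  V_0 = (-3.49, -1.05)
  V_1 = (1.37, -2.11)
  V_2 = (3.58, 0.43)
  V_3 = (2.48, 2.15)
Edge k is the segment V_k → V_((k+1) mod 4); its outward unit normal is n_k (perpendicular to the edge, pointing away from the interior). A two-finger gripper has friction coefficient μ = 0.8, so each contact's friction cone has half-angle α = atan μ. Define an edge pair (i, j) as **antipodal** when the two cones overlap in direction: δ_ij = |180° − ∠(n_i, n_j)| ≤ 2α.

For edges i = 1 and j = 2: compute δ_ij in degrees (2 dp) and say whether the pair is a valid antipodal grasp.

α = atan 0.8 = 38.66°;  2α = 77.32°
edge 1: e_1 = (+2.21, +2.54);  n_1 = (+0.7544, -0.6564)
edge 2: e_2 = (-1.10, +1.72);  n_2 = (+0.8424, +0.5388)
∠(n_1, n_2) = 73.63°
δ = |180° − 73.63°| = 106.37°
106.37° > 2α = 77.32°  →  invalid

δ = 106.37°, invalid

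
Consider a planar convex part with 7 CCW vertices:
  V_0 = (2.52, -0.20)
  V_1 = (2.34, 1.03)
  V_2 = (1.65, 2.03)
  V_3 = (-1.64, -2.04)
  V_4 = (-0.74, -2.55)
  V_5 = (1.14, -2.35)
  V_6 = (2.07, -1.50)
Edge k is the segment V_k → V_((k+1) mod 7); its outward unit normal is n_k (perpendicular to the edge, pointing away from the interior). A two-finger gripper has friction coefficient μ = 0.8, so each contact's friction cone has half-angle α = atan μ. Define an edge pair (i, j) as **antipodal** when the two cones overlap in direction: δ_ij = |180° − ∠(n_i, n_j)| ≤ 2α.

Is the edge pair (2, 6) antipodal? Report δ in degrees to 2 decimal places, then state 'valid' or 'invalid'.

α = atan 0.8 = 38.66°;  2α = 77.32°
edge 2: e_2 = (-3.29, -4.07);  n_2 = (-0.7777, +0.6286)
edge 6: e_6 = (+0.45, +1.30);  n_6 = (+0.9450, -0.3271)
∠(n_2, n_6) = 160.14°
δ = |180° − 160.14°| = 19.86°
19.86° ≤ 2α = 77.32°  →  valid

δ = 19.86°, valid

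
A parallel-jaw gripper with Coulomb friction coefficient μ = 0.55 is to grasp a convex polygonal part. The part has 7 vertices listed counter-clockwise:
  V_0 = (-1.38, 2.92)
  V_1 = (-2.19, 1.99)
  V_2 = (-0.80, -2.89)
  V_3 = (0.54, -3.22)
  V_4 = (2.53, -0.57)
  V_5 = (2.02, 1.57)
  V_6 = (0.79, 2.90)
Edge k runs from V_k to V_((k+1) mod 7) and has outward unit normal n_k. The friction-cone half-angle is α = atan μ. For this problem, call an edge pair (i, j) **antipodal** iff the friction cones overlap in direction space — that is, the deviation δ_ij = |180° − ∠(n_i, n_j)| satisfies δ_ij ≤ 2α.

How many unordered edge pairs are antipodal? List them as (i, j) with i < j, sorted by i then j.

count = 8; pairs: (0,3), (0,4), (1,3), (1,4), (1,5), (2,5), (2,6), (3,6)

α = atan 0.55 = 28.81°;  2α = 57.62°
n_0 = (-0.7541, +0.6568)
n_1 = (-0.9617, -0.2739)
n_2 = (-0.2391, -0.9710)
n_3 = (+0.7996, -0.6005)
n_4 = (+0.9728, +0.2318)
n_5 = (+0.7342, +0.6790)
n_6 = (+0.0092, +1.0000)
  (0,1): δ = 123.05°  ·
  (0,2): δ = 62.78°  ·
  (0,3): δ = 4.15°  ✓
  (0,4): δ = 54.46°  ✓
  (0,5): δ = 83.82°  ·
  (0,6): δ = 130.53°  ·
  (1,2): δ = 119.73°  ·
  (1,3): δ = 52.80°  ✓
  (1,4): δ = 2.49°  ✓
  (1,5): δ = 26.86°  ✓
  (1,6): δ = 73.57°  ·
  (2,3): δ = 113.07°  ·
  (2,4): δ = 62.76°  ·
  (2,5): δ = 33.40°  ✓
  (2,6): δ = 13.31°  ✓
  (3,4): δ = 129.69°  ·
  (3,5): δ = 100.33°  ·
  (3,6): δ = 53.62°  ✓
  (4,5): δ = 150.64°  ·
  (4,6): δ = 103.93°  ·
  (5,6): δ = 133.29°  ·
antipodal pairs: 8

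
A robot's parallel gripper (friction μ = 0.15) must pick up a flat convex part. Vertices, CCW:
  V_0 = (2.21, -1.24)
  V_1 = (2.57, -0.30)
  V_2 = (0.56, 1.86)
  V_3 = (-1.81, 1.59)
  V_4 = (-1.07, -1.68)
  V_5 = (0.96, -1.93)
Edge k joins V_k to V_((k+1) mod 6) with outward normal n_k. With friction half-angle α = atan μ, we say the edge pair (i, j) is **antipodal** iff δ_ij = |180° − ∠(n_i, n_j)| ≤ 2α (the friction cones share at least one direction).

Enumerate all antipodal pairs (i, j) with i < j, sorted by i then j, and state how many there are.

α = atan 0.15 = 8.53°;  2α = 17.06°
n_0 = (+0.9339, -0.3576)
n_1 = (+0.7321, +0.6812)
n_2 = (-0.1132, +0.9936)
n_3 = (-0.9753, -0.2207)
n_4 = (-0.1222, -0.9925)
n_5 = (+0.4833, -0.8755)
  (0,1): δ = 116.10°  ·
  (0,2): δ = 62.54°  ·
  (0,3): δ = 33.71°  ·
  (0,4): δ = 103.93°  ·
  (0,5): δ = 139.85°  ·
  (1,2): δ = 126.44°  ·
  (1,3): δ = 30.19°  ·
  (1,4): δ = 40.04°  ·
  (1,5): δ = 75.96°  ·
  (2,3): δ = 83.75°  ·
  (2,4): δ = 13.52°  ✓
  (2,5): δ = 22.40°  ·
  (3,4): δ = 109.77°  ·
  (3,5): δ = 73.85°  ·
  (4,5): δ = 144.08°  ·
antipodal pairs: 1

count = 1; pairs: (2,4)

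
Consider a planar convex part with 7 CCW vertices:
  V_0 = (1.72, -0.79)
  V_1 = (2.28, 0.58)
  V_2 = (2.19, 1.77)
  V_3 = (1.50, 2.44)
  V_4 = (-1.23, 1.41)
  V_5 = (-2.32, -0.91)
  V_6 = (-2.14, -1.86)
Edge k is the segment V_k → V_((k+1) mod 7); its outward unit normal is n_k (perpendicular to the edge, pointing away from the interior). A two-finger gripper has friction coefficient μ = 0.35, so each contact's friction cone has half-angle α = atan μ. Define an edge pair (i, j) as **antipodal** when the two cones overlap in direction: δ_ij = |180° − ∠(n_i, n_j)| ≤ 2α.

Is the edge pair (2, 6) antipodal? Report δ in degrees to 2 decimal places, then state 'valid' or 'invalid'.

δ = 59.65°, invalid

α = atan 0.35 = 19.29°;  2α = 38.58°
edge 2: e_2 = (-0.69, +0.67);  n_2 = (+0.6966, +0.7174)
edge 6: e_6 = (+3.86, +1.07);  n_6 = (+0.2671, -0.9637)
∠(n_2, n_6) = 120.35°
δ = |180° − 120.35°| = 59.65°
59.65° > 2α = 38.58°  →  invalid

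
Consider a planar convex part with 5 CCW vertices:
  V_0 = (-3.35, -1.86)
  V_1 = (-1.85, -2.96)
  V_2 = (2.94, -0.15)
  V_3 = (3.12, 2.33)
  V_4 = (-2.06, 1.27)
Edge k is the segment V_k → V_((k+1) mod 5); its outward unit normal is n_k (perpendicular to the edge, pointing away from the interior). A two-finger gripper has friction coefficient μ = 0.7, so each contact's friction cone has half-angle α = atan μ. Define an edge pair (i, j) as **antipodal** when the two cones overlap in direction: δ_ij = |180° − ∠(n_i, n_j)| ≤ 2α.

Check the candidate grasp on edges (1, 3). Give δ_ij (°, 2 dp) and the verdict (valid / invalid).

δ = 18.83°, valid

α = atan 0.7 = 34.99°;  2α = 69.98°
edge 1: e_1 = (+4.79, +2.81);  n_1 = (+0.5060, -0.8625)
edge 3: e_3 = (-5.18, -1.06);  n_3 = (-0.2005, +0.9797)
∠(n_1, n_3) = 161.17°
δ = |180° − 161.17°| = 18.83°
18.83° ≤ 2α = 69.98°  →  valid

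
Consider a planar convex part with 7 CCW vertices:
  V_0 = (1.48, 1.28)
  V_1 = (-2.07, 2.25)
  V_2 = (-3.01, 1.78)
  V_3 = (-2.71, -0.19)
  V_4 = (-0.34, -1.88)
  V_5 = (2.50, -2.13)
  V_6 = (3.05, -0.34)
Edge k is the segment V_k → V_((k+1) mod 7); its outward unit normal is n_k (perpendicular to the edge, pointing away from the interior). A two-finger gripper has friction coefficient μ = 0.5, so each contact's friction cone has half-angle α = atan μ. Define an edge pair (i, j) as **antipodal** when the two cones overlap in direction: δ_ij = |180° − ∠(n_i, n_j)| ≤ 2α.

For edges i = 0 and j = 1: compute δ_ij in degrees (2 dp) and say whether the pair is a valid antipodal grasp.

α = atan 0.5 = 26.57°;  2α = 53.13°
edge 0: e_0 = (-3.55, +0.97);  n_0 = (+0.2636, +0.9646)
edge 1: e_1 = (-0.94, -0.47);  n_1 = (-0.4472, +0.8944)
∠(n_0, n_1) = 41.85°
δ = |180° − 41.85°| = 138.15°
138.15° > 2α = 53.13°  →  invalid

δ = 138.15°, invalid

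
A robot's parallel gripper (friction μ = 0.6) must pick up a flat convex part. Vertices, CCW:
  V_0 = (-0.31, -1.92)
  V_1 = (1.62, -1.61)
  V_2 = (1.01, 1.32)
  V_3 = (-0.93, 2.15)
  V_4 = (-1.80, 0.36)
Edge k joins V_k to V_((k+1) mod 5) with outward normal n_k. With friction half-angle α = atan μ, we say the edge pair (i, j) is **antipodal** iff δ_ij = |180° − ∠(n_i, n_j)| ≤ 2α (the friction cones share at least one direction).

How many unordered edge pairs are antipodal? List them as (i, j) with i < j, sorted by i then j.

α = atan 0.6 = 30.96°;  2α = 61.93°
n_0 = (+0.1586, -0.9873)
n_1 = (+0.9790, +0.2038)
n_2 = (+0.3933, +0.9194)
n_3 = (-0.8994, +0.4371)
n_4 = (-0.8371, -0.5471)
  (0,1): δ = 87.36°  ·
  (0,2): δ = 32.29°  ✓
  (0,3): δ = 54.95°  ✓
  (0,4): δ = 114.04°  ·
  (1,2): δ = 124.92°  ·
  (1,3): δ = 37.68°  ✓
  (1,4): δ = 21.40°  ✓
  (2,3): δ = 92.76°  ·
  (2,4): δ = 33.67°  ✓
  (3,4): δ = 120.91°  ·
antipodal pairs: 5

count = 5; pairs: (0,2), (0,3), (1,3), (1,4), (2,4)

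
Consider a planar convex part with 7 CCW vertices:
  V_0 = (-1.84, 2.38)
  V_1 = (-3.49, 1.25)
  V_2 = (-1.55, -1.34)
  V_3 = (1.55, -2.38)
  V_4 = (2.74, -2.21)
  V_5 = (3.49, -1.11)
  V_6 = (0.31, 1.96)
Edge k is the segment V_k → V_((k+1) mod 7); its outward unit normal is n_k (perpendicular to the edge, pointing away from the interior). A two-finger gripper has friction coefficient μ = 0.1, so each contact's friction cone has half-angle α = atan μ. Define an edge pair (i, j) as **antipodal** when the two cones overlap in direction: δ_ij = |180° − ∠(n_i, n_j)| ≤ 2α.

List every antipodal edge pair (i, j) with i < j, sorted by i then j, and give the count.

count = 2; pairs: (1,5), (2,6)

α = atan 0.1 = 5.71°;  2α = 11.42°
n_0 = (-0.5650, +0.8251)
n_1 = (-0.8004, -0.5995)
n_2 = (-0.3181, -0.9481)
n_3 = (+0.1414, -0.9899)
n_4 = (+0.8262, -0.5633)
n_5 = (+0.6946, +0.7194)
n_6 = (+0.1917, +0.9814)
  (0,1): δ = 87.57°  ·
  (0,2): δ = 52.95°  ·
  (0,3): δ = 26.28°  ·
  (0,4): δ = 21.31°  ·
  (0,5): δ = 101.60°  ·
  (0,6): δ = 134.54°  ·
  (1,2): δ = 145.38°  ·
  (1,3): δ = 118.70°  ·
  (1,4): δ = 71.12°  ·
  (1,5): δ = 9.17°  ✓
  (1,6): δ = 42.11°  ·
  (2,3): δ = 153.32°  ·
  (2,4): δ = 105.74°  ·
  (2,5): δ = 25.45°  ·
  (2,6): δ = 7.49°  ✓
  (3,4): δ = 132.42°  ·
  (3,5): δ = 52.12°  ·
  (3,6): δ = 19.18°  ·
  (4,5): δ = 99.70°  ·
  (4,6): δ = 66.77°  ·
  (5,6): δ = 147.06°  ·
antipodal pairs: 2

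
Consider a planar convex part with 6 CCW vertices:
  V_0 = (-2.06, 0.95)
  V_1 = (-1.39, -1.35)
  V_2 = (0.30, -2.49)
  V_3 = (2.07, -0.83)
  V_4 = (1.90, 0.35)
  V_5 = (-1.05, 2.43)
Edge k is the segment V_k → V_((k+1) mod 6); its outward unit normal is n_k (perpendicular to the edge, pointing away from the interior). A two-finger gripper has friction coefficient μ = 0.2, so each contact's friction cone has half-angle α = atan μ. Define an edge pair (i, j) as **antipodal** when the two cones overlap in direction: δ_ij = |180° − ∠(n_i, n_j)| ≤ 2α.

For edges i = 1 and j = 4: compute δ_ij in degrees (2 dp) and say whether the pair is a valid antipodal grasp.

δ = 1.19°, valid

α = atan 0.2 = 11.31°;  2α = 22.62°
edge 1: e_1 = (+1.69, -1.14);  n_1 = (-0.5592, -0.8290)
edge 4: e_4 = (-2.95, +2.08);  n_4 = (+0.5762, +0.8173)
∠(n_1, n_4) = 178.81°
δ = |180° − 178.81°| = 1.19°
1.19° ≤ 2α = 22.62°  →  valid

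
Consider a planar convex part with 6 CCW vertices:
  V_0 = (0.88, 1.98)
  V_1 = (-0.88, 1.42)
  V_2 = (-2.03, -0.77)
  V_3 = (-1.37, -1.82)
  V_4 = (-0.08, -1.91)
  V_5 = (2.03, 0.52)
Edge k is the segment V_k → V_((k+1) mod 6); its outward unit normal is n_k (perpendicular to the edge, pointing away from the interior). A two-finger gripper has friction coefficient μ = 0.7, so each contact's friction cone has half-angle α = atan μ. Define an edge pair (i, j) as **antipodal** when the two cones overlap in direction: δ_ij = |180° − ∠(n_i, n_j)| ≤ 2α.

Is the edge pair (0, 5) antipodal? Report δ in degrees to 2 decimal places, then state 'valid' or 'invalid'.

δ = 110.58°, invalid

α = atan 0.7 = 34.99°;  2α = 69.98°
edge 0: e_0 = (-1.76, -0.56);  n_0 = (-0.3032, +0.9529)
edge 5: e_5 = (-1.15, +1.46);  n_5 = (+0.7856, +0.6188)
∠(n_0, n_5) = 69.42°
δ = |180° − 69.42°| = 110.58°
110.58° > 2α = 69.98°  →  invalid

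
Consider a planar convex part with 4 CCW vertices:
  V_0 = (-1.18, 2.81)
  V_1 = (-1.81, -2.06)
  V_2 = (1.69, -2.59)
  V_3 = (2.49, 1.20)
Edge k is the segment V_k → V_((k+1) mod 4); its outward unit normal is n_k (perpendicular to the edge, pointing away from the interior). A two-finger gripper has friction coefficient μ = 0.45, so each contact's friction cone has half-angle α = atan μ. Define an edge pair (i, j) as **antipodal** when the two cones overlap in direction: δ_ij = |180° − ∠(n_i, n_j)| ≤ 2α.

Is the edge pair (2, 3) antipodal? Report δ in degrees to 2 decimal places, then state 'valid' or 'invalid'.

δ = 101.77°, invalid

α = atan 0.45 = 24.23°;  2α = 48.46°
edge 2: e_2 = (+0.80, +3.79);  n_2 = (+0.9784, -0.2065)
edge 3: e_3 = (-3.67, +1.61);  n_3 = (+0.4017, +0.9158)
∠(n_2, n_3) = 78.23°
δ = |180° − 78.23°| = 101.77°
101.77° > 2α = 48.46°  →  invalid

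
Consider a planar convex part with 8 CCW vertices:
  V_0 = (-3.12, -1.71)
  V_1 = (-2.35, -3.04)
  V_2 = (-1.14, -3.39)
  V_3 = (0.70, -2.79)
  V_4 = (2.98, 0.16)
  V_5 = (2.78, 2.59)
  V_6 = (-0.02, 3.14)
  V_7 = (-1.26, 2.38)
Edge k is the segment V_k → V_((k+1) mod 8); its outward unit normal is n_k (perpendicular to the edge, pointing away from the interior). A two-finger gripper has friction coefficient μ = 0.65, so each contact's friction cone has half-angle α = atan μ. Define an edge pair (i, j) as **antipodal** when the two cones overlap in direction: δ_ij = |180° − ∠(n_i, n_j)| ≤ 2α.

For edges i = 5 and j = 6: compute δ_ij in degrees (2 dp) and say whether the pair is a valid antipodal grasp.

δ = 137.38°, invalid

α = atan 0.65 = 33.02°;  2α = 66.05°
edge 5: e_5 = (-2.80, +0.55);  n_5 = (+0.1927, +0.9812)
edge 6: e_6 = (-1.24, -0.76);  n_6 = (-0.5226, +0.8526)
∠(n_5, n_6) = 42.62°
δ = |180° − 42.62°| = 137.38°
137.38° > 2α = 66.05°  →  invalid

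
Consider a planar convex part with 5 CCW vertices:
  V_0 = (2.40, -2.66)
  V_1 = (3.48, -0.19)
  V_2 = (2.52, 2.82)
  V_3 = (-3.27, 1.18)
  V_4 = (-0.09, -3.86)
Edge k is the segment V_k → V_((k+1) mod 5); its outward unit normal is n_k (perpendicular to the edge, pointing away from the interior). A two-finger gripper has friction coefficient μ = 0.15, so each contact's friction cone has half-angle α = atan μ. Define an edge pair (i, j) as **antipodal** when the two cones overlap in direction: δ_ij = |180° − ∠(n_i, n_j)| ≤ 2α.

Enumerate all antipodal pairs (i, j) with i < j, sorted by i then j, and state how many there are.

α = atan 0.15 = 8.53°;  2α = 17.06°
n_0 = (+0.9162, -0.4006)
n_1 = (+0.9527, +0.3039)
n_2 = (-0.2725, +0.9621)
n_3 = (-0.8457, -0.5336)
n_4 = (+0.4341, -0.9008)
  (0,1): δ = 138.69°  ·
  (0,2): δ = 50.57°  ·
  (0,3): δ = 55.87°  ·
  (0,4): δ = 139.35°  ·
  (1,2): δ = 91.87°  ·
  (1,3): δ = 14.56°  ✓
  (1,4): δ = 98.04°  ·
  (2,3): δ = 73.56°  ·
  (2,4): δ = 9.92°  ✓
  (3,4): δ = 96.52°  ·
antipodal pairs: 2

count = 2; pairs: (1,3), (2,4)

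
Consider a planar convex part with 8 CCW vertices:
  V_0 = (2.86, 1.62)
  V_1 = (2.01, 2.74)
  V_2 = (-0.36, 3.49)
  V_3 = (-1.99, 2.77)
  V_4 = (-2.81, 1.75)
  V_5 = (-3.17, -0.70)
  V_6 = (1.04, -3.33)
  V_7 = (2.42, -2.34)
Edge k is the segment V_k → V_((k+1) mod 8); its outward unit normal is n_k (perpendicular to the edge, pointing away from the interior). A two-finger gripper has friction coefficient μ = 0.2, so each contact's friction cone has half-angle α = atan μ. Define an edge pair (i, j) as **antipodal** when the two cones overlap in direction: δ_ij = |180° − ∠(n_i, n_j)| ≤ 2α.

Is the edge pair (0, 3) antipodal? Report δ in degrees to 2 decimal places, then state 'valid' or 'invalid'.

α = atan 0.2 = 11.31°;  2α = 22.62°
edge 0: e_0 = (-0.85, +1.12);  n_0 = (+0.7966, +0.6045)
edge 3: e_3 = (-0.82, -1.02);  n_3 = (-0.7794, +0.6266)
∠(n_0, n_3) = 104.01°
δ = |180° − 104.01°| = 75.99°
75.99° > 2α = 22.62°  →  invalid

δ = 75.99°, invalid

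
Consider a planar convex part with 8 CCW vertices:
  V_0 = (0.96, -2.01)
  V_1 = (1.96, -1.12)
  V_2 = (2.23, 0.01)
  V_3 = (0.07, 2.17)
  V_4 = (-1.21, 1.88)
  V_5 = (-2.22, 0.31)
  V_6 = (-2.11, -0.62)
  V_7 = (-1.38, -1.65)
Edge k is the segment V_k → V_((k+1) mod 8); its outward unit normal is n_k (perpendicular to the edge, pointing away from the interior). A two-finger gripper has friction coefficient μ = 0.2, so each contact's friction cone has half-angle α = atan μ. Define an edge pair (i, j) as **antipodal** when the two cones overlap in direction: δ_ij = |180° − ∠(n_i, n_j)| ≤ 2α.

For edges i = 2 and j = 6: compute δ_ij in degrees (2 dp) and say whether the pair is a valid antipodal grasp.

α = atan 0.2 = 11.31°;  2α = 22.62°
edge 2: e_2 = (-2.16, +2.16);  n_2 = (+0.7071, +0.7071)
edge 6: e_6 = (+0.73, -1.03);  n_6 = (-0.8159, -0.5782)
∠(n_2, n_6) = 170.33°
δ = |180° − 170.33°| = 9.67°
9.67° ≤ 2α = 22.62°  →  valid

δ = 9.67°, valid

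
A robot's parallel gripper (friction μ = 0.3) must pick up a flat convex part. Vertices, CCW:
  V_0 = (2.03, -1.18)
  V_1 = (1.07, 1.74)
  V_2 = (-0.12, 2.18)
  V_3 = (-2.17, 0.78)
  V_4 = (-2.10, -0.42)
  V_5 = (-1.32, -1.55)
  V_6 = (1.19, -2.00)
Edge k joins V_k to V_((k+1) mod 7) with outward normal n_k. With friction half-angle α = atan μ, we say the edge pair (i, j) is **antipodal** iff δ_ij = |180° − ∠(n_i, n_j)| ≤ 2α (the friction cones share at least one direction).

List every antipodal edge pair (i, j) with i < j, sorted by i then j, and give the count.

count = 4; pairs: (0,3), (0,4), (1,5), (2,6)

α = atan 0.3 = 16.70°;  2α = 33.40°
n_0 = (+0.9500, +0.3123)
n_1 = (+0.3468, +0.9379)
n_2 = (-0.5640, +0.8258)
n_3 = (-0.9983, -0.0582)
n_4 = (-0.8230, -0.5681)
n_5 = (-0.1765, -0.9843)
n_6 = (+0.6985, -0.7156)
  (0,1): δ = 128.49°  ·
  (0,2): δ = 73.87°  ·
  (0,3): δ = 14.86°  ✓
  (0,4): δ = 16.42°  ✓
  (0,5): δ = 61.64°  ·
  (0,6): δ = 116.11°  ·
  (1,2): δ = 125.38°  ·
  (1,3): δ = 66.37°  ·
  (1,4): δ = 35.09°  ·
  (1,5): δ = 10.13°  ✓
  (1,6): δ = 64.60°  ·
  (2,3): δ = 120.99°  ·
  (2,4): δ = 89.71°  ·
  (2,5): δ = 44.49°  ·
  (2,6): δ = 9.98°  ✓
  (3,4): δ = 148.72°  ·
  (3,5): δ = 103.50°  ·
  (3,6): δ = 49.03°  ·
  (4,5): δ = 134.78°  ·
  (4,6): δ = 80.31°  ·
  (5,6): δ = 125.53°  ·
antipodal pairs: 4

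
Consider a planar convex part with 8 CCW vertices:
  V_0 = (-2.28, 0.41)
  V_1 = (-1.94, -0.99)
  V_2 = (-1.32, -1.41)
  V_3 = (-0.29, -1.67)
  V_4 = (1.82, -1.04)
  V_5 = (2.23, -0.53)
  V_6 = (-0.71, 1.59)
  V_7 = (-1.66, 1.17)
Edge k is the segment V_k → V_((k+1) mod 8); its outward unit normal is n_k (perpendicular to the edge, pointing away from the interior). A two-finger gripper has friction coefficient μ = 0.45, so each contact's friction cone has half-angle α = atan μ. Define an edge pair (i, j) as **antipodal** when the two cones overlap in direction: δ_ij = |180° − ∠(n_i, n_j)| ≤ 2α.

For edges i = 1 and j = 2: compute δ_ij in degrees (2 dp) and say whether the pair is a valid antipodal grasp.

α = atan 0.45 = 24.23°;  2α = 48.46°
edge 1: e_1 = (+0.62, -0.42);  n_1 = (-0.5608, -0.8279)
edge 2: e_2 = (+1.03, -0.26);  n_2 = (-0.2447, -0.9696)
∠(n_1, n_2) = 19.95°
δ = |180° − 19.95°| = 160.05°
160.05° > 2α = 48.46°  →  invalid

δ = 160.05°, invalid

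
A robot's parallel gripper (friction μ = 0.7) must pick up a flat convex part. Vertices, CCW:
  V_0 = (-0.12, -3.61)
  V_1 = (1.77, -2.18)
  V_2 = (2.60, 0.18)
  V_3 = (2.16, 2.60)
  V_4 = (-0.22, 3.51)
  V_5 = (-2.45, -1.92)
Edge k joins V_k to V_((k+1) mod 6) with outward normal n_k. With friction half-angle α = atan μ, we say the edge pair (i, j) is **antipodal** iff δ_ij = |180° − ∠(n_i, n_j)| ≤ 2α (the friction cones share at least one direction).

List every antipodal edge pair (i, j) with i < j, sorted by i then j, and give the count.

count = 6; pairs: (0,3), (0,4), (1,4), (2,4), (2,5), (3,5)

α = atan 0.7 = 34.99°;  2α = 69.98°
n_0 = (+0.6034, -0.7975)
n_1 = (+0.9434, -0.3318)
n_2 = (+0.9839, +0.1789)
n_3 = (+0.3571, +0.9341)
n_4 = (-0.9250, +0.3799)
n_5 = (-0.5871, -0.8095)
  (0,1): δ = 146.49°  ·
  (0,2): δ = 116.81°  ·
  (0,3): δ = 58.04°  ✓
  (0,4): δ = 30.56°  ✓
  (0,5): δ = 106.93°  ·
  (1,2): δ = 150.32°  ·
  (1,3): δ = 91.55°  ·
  (1,4): δ = 2.95°  ✓
  (1,5): δ = 73.42°  ·
  (2,3): δ = 121.23°  ·
  (2,4): δ = 32.63°  ✓
  (2,5): δ = 43.74°  ✓
  (3,4): δ = 91.40°  ·
  (3,5): δ = 15.03°  ✓
  (4,5): δ = 103.63°  ·
antipodal pairs: 6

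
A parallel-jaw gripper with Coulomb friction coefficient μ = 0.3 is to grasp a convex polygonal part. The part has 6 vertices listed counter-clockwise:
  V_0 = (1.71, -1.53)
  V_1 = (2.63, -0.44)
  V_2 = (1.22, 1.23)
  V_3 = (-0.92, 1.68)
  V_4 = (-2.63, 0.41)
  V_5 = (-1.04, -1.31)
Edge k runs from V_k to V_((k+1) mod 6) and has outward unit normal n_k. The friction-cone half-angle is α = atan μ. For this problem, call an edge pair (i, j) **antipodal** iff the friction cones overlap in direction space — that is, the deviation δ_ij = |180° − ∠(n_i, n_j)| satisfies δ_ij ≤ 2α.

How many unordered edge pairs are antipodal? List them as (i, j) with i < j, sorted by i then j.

α = atan 0.3 = 16.70°;  2α = 33.40°
n_0 = (+0.7642, -0.6450)
n_1 = (+0.7641, +0.6451)
n_2 = (+0.2058, +0.9786)
n_3 = (-0.5962, +0.8028)
n_4 = (-0.7343, -0.6788)
n_5 = (-0.0797, -0.9968)
  (0,1): δ = 99.66°  ·
  (0,2): δ = 61.71°  ·
  (0,3): δ = 13.23°  ✓
  (0,4): δ = 82.92°  ·
  (0,5): δ = 125.59°  ·
  (1,2): δ = 142.05°  ·
  (1,3): δ = 93.57°  ·
  (1,4): δ = 2.58°  ✓
  (1,5): δ = 45.25°  ·
  (2,3): δ = 131.52°  ·
  (2,4): δ = 35.37°  ·
  (2,5): δ = 7.30°  ✓
  (3,4): δ = 83.85°  ·
  (3,5): δ = 41.17°  ·
  (4,5): δ = 137.32°  ·
antipodal pairs: 3

count = 3; pairs: (0,3), (1,4), (2,5)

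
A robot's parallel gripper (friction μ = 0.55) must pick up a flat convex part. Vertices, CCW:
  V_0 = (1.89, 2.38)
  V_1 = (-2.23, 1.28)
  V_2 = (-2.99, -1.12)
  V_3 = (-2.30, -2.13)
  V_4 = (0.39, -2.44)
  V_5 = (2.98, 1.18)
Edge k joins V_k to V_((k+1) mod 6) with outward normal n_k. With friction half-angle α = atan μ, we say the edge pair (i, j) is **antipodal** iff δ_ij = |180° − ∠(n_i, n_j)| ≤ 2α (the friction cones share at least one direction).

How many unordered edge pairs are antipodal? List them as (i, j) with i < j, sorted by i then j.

count = 5; pairs: (0,3), (0,4), (1,4), (2,5), (3,5)

α = atan 0.55 = 28.81°;  2α = 57.62°
n_0 = (-0.2580, +0.9662)
n_1 = (-0.9533, +0.3019)
n_2 = (-0.8257, -0.5641)
n_3 = (-0.1145, -0.9934)
n_4 = (+0.8133, -0.5819)
n_5 = (+0.7402, +0.6724)
  (0,1): δ = 122.52°  ·
  (0,2): δ = 70.61°  ·
  (0,3): δ = 21.52°  ✓
  (0,4): δ = 39.47°  ✓
  (0,5): δ = 117.30°  ·
  (1,2): δ = 128.09°  ·
  (1,3): δ = 79.00°  ·
  (1,4): δ = 18.01°  ✓
  (1,5): δ = 59.82°  ·
  (2,3): δ = 130.91°  ·
  (2,4): δ = 69.92°  ·
  (2,5): δ = 7.91°  ✓
  (3,4): δ = 119.01°  ·
  (3,5): δ = 41.18°  ✓
  (4,5): δ = 102.17°  ·
antipodal pairs: 5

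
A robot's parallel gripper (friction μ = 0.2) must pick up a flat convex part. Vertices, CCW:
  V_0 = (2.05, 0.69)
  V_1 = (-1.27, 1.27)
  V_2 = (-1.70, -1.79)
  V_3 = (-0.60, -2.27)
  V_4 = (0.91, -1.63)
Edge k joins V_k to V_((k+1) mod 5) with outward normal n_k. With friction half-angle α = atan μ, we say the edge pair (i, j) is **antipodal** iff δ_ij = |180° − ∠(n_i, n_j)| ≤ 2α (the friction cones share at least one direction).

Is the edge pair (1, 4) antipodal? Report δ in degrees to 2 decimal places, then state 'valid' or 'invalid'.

δ = 18.17°, valid

α = atan 0.2 = 11.31°;  2α = 22.62°
edge 1: e_1 = (-0.43, -3.06);  n_1 = (-0.9903, +0.1392)
edge 4: e_4 = (+1.14, +2.32);  n_4 = (+0.8975, -0.4410)
∠(n_1, n_4) = 161.83°
δ = |180° − 161.83°| = 18.17°
18.17° ≤ 2α = 22.62°  →  valid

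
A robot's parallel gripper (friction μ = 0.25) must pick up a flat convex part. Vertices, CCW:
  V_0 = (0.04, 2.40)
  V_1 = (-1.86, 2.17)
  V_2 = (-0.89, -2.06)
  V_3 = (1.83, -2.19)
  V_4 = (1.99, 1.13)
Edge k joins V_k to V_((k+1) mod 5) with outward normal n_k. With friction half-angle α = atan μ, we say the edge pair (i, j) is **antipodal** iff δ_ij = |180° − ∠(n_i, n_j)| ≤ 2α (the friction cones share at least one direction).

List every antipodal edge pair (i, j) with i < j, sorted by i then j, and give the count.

count = 2; pairs: (0,2), (1,3)

α = atan 0.25 = 14.04°;  2α = 28.07°
n_0 = (-0.1202, +0.9928)
n_1 = (-0.9747, -0.2235)
n_2 = (-0.0477, -0.9989)
n_3 = (+0.9988, -0.0481)
n_4 = (+0.5457, +0.8380)
  (0,1): δ = 83.99°  ·
  (0,2): δ = 9.64°  ✓
  (0,3): δ = 80.34°  ·
  (0,4): δ = 140.02°  ·
  (1,2): δ = 105.65°  ·
  (1,3): δ = 15.67°  ✓
  (1,4): δ = 44.01°  ·
  (2,3): δ = 90.02°  ·
  (2,4): δ = 30.34°  ·
  (3,4): δ = 120.32°  ·
antipodal pairs: 2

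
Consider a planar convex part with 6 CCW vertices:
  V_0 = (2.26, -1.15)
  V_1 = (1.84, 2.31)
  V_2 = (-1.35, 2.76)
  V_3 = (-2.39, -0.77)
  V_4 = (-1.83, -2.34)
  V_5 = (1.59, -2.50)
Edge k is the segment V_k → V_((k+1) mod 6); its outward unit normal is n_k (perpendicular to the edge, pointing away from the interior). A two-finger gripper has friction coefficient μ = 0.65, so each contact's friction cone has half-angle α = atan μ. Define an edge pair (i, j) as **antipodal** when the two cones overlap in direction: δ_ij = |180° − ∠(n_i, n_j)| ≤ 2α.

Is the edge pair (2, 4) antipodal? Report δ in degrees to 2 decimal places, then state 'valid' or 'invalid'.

α = atan 0.65 = 33.02°;  2α = 66.05°
edge 2: e_2 = (-1.04, -3.53);  n_2 = (-0.9592, +0.2826)
edge 4: e_4 = (+3.42, -0.16);  n_4 = (-0.0467, -0.9989)
∠(n_2, n_4) = 103.74°
δ = |180° − 103.74°| = 76.26°
76.26° > 2α = 66.05°  →  invalid

δ = 76.26°, invalid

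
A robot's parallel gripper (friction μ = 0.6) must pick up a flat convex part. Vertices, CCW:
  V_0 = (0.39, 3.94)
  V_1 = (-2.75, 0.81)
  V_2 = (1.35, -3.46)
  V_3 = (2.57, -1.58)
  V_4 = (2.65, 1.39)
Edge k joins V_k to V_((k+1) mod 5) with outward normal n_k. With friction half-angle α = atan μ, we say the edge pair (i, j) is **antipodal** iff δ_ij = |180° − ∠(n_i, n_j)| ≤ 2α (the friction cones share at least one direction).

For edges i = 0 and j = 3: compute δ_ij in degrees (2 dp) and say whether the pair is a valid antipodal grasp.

α = atan 0.6 = 30.96°;  2α = 61.93°
edge 0: e_0 = (-3.14, -3.13);  n_0 = (-0.7060, +0.7082)
edge 3: e_3 = (+0.08, +2.97);  n_3 = (+0.9996, -0.0269)
∠(n_0, n_3) = 136.45°
δ = |180° − 136.45°| = 43.55°
43.55° ≤ 2α = 61.93°  →  valid

δ = 43.55°, valid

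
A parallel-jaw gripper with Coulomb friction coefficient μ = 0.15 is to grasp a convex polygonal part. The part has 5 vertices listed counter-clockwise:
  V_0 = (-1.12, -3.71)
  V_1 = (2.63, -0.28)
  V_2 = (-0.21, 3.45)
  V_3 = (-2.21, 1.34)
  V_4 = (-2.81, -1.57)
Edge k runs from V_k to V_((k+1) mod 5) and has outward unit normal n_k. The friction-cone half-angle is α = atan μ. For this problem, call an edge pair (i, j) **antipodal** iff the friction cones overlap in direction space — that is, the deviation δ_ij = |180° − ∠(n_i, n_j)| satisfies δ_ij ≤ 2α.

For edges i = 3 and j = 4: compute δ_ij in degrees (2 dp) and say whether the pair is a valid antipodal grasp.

δ = 130.05°, invalid

α = atan 0.15 = 8.53°;  2α = 17.06°
edge 3: e_3 = (-0.60, -2.91);  n_3 = (-0.9794, +0.2019)
edge 4: e_4 = (+1.69, -2.14);  n_4 = (-0.7848, -0.6198)
∠(n_3, n_4) = 49.95°
δ = |180° − 49.95°| = 130.05°
130.05° > 2α = 17.06°  →  invalid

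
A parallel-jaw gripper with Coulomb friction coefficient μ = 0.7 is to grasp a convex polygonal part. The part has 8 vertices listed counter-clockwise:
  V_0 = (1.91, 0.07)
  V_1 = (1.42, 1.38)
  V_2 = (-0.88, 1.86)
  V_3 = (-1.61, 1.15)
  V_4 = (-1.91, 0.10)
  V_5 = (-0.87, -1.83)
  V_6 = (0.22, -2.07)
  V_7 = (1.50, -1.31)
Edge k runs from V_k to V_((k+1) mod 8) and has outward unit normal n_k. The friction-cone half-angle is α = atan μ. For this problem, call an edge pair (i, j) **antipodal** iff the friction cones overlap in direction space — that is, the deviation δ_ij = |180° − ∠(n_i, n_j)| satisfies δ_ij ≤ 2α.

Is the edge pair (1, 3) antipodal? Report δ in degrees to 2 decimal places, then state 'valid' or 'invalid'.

α = atan 0.7 = 34.99°;  2α = 69.98°
edge 1: e_1 = (-2.30, +0.48);  n_1 = (+0.2043, +0.9789)
edge 3: e_3 = (-0.30, -1.05);  n_3 = (-0.9615, +0.2747)
∠(n_1, n_3) = 85.84°
δ = |180° − 85.84°| = 94.16°
94.16° > 2α = 69.98°  →  invalid

δ = 94.16°, invalid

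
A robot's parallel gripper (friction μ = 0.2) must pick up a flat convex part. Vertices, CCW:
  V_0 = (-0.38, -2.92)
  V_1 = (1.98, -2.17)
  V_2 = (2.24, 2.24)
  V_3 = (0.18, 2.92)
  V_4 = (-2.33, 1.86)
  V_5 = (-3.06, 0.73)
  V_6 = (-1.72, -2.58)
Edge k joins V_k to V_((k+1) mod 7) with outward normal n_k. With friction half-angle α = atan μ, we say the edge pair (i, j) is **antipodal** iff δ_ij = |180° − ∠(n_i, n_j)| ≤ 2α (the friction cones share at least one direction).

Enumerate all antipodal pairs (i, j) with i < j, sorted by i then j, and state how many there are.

count = 2; pairs: (0,3), (2,6)

α = atan 0.2 = 11.31°;  2α = 22.62°
n_0 = (+0.3029, -0.9530)
n_1 = (+0.9983, -0.0589)
n_2 = (+0.3135, +0.9496)
n_3 = (-0.3890, +0.9212)
n_4 = (-0.8400, +0.5426)
n_5 = (-0.9269, -0.3753)
n_6 = (-0.2459, -0.9693)
  (0,1): δ = 111.00°  ·
  (0,2): δ = 35.90°  ·
  (0,3): δ = 5.26°  ✓
  (0,4): δ = 39.51°  ·
  (0,5): δ = 94.41°  ·
  (0,6): δ = 148.13°  ·
  (1,2): δ = 104.89°  ·
  (1,3): δ = 63.73°  ·
  (1,4): δ = 29.49°  ·
  (1,5): δ = 25.41°  ·
  (1,6): δ = 79.14°  ·
  (2,3): δ = 138.84°  ·
  (2,4): δ = 104.60°  ·
  (2,5): δ = 49.69°  ·
  (2,6): δ = 4.03°  ✓
  (3,4): δ = 145.76°  ·
  (3,5): δ = 90.86°  ·
  (3,6): δ = 37.13°  ·
  (4,5): δ = 125.10°  ·
  (4,6): δ = 71.37°  ·
  (5,6): δ = 126.28°  ·
antipodal pairs: 2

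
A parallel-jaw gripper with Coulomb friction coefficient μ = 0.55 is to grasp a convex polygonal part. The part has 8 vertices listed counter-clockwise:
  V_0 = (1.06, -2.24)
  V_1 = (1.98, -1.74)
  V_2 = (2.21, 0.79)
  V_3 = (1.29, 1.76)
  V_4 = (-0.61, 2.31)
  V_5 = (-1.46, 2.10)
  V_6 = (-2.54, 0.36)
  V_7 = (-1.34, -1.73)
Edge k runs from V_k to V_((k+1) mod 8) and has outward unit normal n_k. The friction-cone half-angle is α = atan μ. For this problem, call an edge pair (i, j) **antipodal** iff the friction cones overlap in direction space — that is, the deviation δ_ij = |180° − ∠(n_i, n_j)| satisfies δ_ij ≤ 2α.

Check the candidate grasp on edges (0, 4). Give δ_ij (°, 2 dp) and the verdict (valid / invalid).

α = atan 0.55 = 28.81°;  2α = 57.62°
edge 0: e_0 = (+0.92, +0.50);  n_0 = (+0.4775, -0.8786)
edge 4: e_4 = (-0.85, -0.21);  n_4 = (-0.2398, +0.9708)
∠(n_0, n_4) = 165.35°
δ = |180° − 165.35°| = 14.65°
14.65° ≤ 2α = 57.62°  →  valid

δ = 14.65°, valid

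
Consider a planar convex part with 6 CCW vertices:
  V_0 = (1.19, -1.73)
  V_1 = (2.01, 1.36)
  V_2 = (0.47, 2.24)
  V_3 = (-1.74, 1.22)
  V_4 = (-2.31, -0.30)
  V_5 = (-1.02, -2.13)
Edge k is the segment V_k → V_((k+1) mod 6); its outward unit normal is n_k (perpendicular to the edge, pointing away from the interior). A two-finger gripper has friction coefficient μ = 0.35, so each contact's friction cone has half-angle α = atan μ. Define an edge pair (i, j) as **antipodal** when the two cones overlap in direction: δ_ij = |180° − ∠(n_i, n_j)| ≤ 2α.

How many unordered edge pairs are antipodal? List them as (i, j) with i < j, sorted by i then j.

count = 3; pairs: (0,3), (1,4), (2,5)

α = atan 0.35 = 19.29°;  2α = 38.58°
n_0 = (+0.9665, -0.2565)
n_1 = (+0.4961, +0.8682)
n_2 = (-0.4191, +0.9080)
n_3 = (-0.9363, +0.3511)
n_4 = (-0.8173, -0.5762)
n_5 = (+0.1781, -0.9840)
  (0,1): δ = 104.88°  ·
  (0,2): δ = 50.36°  ·
  (0,3): δ = 5.69°  ✓
  (0,4): δ = 50.04°  ·
  (0,5): δ = 115.12°  ·
  (1,2): δ = 125.48°  ·
  (1,3): δ = 80.81°  ·
  (1,4): δ = 25.07°  ✓
  (1,5): δ = 40.00°  ·
  (2,3): δ = 135.33°  ·
  (2,4): δ = 79.59°  ·
  (2,5): δ = 14.52°  ✓
  (3,4): δ = 124.26°  ·
  (3,5): δ = 59.18°  ·
  (4,5): δ = 114.92°  ·
antipodal pairs: 3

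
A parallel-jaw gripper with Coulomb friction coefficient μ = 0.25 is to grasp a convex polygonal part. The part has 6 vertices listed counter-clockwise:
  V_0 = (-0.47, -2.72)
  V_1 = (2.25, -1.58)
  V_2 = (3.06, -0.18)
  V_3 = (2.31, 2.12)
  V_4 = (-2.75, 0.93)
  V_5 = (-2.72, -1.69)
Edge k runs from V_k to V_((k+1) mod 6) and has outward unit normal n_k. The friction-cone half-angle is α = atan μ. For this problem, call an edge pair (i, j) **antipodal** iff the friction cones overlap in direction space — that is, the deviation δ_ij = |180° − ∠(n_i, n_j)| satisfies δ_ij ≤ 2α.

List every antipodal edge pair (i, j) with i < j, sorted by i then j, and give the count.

count = 2; pairs: (0,3), (2,4)

α = atan 0.25 = 14.04°;  2α = 28.07°
n_0 = (+0.3865, -0.9223)
n_1 = (+0.8656, -0.5008)
n_2 = (+0.9507, +0.3100)
n_3 = (-0.2289, +0.9734)
n_4 = (-0.9999, -0.0114)
n_5 = (-0.4162, -0.9093)
  (0,1): δ = 142.79°  ·
  (0,2): δ = 94.68°  ·
  (0,3): δ = 9.51°  ✓
  (0,4): δ = 67.92°  ·
  (0,5): δ = 132.66°  ·
  (1,2): δ = 131.89°  ·
  (1,3): δ = 46.71°  ·
  (1,4): δ = 30.71°  ·
  (1,5): δ = 95.46°  ·
  (2,3): δ = 94.83°  ·
  (2,4): δ = 17.40°  ✓
  (2,5): δ = 47.34°  ·
  (3,4): δ = 102.58°  ·
  (3,5): δ = 37.83°  ·
  (4,5): δ = 115.25°  ·
antipodal pairs: 2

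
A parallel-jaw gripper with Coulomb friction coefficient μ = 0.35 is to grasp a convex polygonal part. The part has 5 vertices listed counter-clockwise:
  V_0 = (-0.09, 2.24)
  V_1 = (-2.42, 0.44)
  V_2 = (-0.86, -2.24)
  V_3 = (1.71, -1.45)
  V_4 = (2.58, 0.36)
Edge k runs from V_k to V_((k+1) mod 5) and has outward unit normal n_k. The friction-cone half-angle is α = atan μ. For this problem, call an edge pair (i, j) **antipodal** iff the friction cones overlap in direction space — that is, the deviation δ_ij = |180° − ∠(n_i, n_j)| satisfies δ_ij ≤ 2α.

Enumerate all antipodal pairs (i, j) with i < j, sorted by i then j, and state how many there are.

α = atan 0.35 = 19.29°;  2α = 38.58°
n_0 = (-0.6114, +0.7914)
n_1 = (-0.8642, -0.5031)
n_2 = (+0.2938, -0.9559)
n_3 = (+0.9013, -0.4332)
n_4 = (+0.5757, +0.8176)
  (0,1): δ = 97.48°  ·
  (0,2): δ = 20.60°  ✓
  (0,3): δ = 26.64°  ✓
  (0,4): δ = 107.16°  ·
  (1,2): δ = 103.12°  ·
  (1,3): δ = 55.88°  ·
  (1,4): δ = 24.65°  ✓
  (2,3): δ = 132.76°  ·
  (2,4): δ = 52.24°  ·
  (3,4): δ = 99.48°  ·
antipodal pairs: 3

count = 3; pairs: (0,2), (0,3), (1,4)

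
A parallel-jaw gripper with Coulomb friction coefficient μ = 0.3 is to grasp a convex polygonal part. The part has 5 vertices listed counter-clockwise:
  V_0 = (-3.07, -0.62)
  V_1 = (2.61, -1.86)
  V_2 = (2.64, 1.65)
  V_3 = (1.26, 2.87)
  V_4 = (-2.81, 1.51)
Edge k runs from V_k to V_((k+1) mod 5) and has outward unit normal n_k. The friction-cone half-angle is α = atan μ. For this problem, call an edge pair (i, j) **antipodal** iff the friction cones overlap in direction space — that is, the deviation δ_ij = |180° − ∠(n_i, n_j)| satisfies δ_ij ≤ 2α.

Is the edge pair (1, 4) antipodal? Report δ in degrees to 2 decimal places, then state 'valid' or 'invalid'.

α = atan 0.3 = 16.70°;  2α = 33.40°
edge 1: e_1 = (+0.03, +3.51);  n_1 = (+1.0000, -0.0085)
edge 4: e_4 = (-0.26, -2.13);  n_4 = (-0.9926, +0.1212)
∠(n_1, n_4) = 173.53°
δ = |180° − 173.53°| = 6.47°
6.47° ≤ 2α = 33.40°  →  valid

δ = 6.47°, valid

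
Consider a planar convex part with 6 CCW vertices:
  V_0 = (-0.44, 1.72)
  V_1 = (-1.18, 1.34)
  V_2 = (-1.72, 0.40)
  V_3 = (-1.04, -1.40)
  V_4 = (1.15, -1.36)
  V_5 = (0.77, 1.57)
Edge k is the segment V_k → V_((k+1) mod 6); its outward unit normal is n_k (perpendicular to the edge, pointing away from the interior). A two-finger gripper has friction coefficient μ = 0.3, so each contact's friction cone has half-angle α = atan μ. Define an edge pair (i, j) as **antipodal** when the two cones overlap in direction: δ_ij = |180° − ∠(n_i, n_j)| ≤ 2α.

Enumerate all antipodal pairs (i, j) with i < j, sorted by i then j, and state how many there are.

count = 3; pairs: (0,3), (2,4), (3,5)

α = atan 0.3 = 16.70°;  2α = 33.40°
n_0 = (-0.4568, +0.8896)
n_1 = (-0.8671, +0.4981)
n_2 = (-0.9355, -0.3534)
n_3 = (+0.0183, -0.9998)
n_4 = (+0.9917, +0.1286)
n_5 = (+0.1230, +0.9924)
  (0,1): δ = 147.06°  ·
  (0,2): δ = 96.49°  ·
  (0,3): δ = 26.13°  ✓
  (0,4): δ = 70.21°  ·
  (0,5): δ = 145.75°  ·
  (1,2): δ = 129.43°  ·
  (1,3): δ = 59.08°  ·
  (1,4): δ = 37.27°  ·
  (1,5): δ = 112.81°  ·
  (2,3): δ = 109.65°  ·
  (2,4): δ = 13.31°  ✓
  (2,5): δ = 62.24°  ·
  (3,4): δ = 83.66°  ·
  (3,5): δ = 8.11°  ✓
  (4,5): δ = 104.46°  ·
antipodal pairs: 3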